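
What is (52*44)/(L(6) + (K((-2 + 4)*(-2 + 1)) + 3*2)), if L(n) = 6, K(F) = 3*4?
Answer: 286/3 ≈ 95.333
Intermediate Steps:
K(F) = 12
(52*44)/(L(6) + (K((-2 + 4)*(-2 + 1)) + 3*2)) = (52*44)/(6 + (12 + 3*2)) = 2288/(6 + (12 + 6)) = 2288/(6 + 18) = 2288/24 = (1/24)*2288 = 286/3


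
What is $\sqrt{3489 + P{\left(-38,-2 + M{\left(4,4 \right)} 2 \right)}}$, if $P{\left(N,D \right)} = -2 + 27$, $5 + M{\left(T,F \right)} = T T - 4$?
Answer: $\sqrt{3514} \approx 59.279$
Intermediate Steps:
$M{\left(T,F \right)} = -9 + T^{2}$ ($M{\left(T,F \right)} = -5 + \left(T T - 4\right) = -5 + \left(T^{2} - 4\right) = -5 + \left(-4 + T^{2}\right) = -9 + T^{2}$)
$P{\left(N,D \right)} = 25$
$\sqrt{3489 + P{\left(-38,-2 + M{\left(4,4 \right)} 2 \right)}} = \sqrt{3489 + 25} = \sqrt{3514}$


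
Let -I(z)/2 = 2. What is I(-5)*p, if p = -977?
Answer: 3908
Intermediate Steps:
I(z) = -4 (I(z) = -2*2 = -4)
I(-5)*p = -4*(-977) = 3908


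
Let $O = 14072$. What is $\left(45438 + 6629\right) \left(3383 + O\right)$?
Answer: $908829485$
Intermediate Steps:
$\left(45438 + 6629\right) \left(3383 + O\right) = \left(45438 + 6629\right) \left(3383 + 14072\right) = 52067 \cdot 17455 = 908829485$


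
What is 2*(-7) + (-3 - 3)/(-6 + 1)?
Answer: -64/5 ≈ -12.800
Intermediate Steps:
2*(-7) + (-3 - 3)/(-6 + 1) = -14 - 6/(-5) = -14 - 6*(-1/5) = -14 + 6/5 = -64/5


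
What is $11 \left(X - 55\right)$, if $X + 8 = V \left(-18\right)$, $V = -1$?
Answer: $-495$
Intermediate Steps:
$X = 10$ ($X = -8 - -18 = -8 + 18 = 10$)
$11 \left(X - 55\right) = 11 \left(10 - 55\right) = 11 \left(-45\right) = -495$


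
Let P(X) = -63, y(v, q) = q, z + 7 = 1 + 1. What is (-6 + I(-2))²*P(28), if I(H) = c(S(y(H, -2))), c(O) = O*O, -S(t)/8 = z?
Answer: -160072668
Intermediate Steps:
z = -5 (z = -7 + (1 + 1) = -7 + 2 = -5)
S(t) = 40 (S(t) = -8*(-5) = 40)
c(O) = O²
I(H) = 1600 (I(H) = 40² = 1600)
(-6 + I(-2))²*P(28) = (-6 + 1600)²*(-63) = 1594²*(-63) = 2540836*(-63) = -160072668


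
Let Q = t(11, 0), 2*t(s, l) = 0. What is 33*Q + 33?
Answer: 33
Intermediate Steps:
t(s, l) = 0 (t(s, l) = (½)*0 = 0)
Q = 0
33*Q + 33 = 33*0 + 33 = 0 + 33 = 33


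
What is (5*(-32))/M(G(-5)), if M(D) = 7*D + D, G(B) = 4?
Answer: -5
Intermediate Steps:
M(D) = 8*D
(5*(-32))/M(G(-5)) = (5*(-32))/((8*4)) = -160/32 = -160*1/32 = -5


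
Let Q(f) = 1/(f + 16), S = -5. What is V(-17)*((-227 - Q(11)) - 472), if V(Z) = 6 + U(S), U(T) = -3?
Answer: -18874/9 ≈ -2097.1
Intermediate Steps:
Q(f) = 1/(16 + f)
V(Z) = 3 (V(Z) = 6 - 3 = 3)
V(-17)*((-227 - Q(11)) - 472) = 3*((-227 - 1/(16 + 11)) - 472) = 3*((-227 - 1/27) - 472) = 3*(-6130/27 - 472) = 3*(-18874/27) = -18874/9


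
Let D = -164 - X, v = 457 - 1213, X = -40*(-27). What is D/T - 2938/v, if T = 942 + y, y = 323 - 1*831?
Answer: 11951/11718 ≈ 1.0199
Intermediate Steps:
y = -508 (y = 323 - 831 = -508)
X = 1080
v = -756
D = -1244 (D = -164 - 1*1080 = -164 - 1080 = -1244)
T = 434 (T = 942 - 508 = 434)
D/T - 2938/v = -1244/434 - 2938/(-756) = -1244*1/434 - 2938*(-1/756) = -622/217 + 1469/378 = 11951/11718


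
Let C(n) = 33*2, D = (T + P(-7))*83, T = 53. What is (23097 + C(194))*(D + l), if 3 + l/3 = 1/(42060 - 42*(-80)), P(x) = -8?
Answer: 1306662840483/15140 ≈ 8.6305e+7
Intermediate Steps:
D = 3735 (D = (53 - 8)*83 = 45*83 = 3735)
l = -136259/15140 (l = -9 + 3/(42060 - 42*(-80)) = -9 + 3/(42060 + 3360) = -9 + 3/45420 = -9 + 3*(1/45420) = -9 + 1/15140 = -136259/15140 ≈ -8.9999)
C(n) = 66
(23097 + C(194))*(D + l) = (23097 + 66)*(3735 - 136259/15140) = 23163*(56411641/15140) = 1306662840483/15140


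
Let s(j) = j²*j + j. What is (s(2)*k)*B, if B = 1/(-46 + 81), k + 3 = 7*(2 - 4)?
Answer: -34/7 ≈ -4.8571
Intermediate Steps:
k = -17 (k = -3 + 7*(2 - 4) = -3 + 7*(-2) = -3 - 14 = -17)
B = 1/35 ≈ 0.028571
s(j) = j + j³ (s(j) = j³ + j = j + j³)
(s(2)*k)*B = ((2 + 2³)*(-17))*(1/35) = ((2 + 8)*(-17))*(1/35) = (10*(-17))*(1/35) = -170*1/35 = -34/7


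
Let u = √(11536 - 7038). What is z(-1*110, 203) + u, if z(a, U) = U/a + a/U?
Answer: -53309/22330 + √4498 ≈ 64.680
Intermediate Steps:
u = √4498 ≈ 67.067
z(-1*110, 203) + u = (203/((-1*110)) - 1*110/203) + √4498 = (203/(-110) - 110*1/203) + √4498 = (203*(-1/110) - 110/203) + √4498 = (-203/110 - 110/203) + √4498 = -53309/22330 + √4498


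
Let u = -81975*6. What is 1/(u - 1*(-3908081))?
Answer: 1/3416231 ≈ 2.9272e-7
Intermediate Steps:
u = -491850
1/(u - 1*(-3908081)) = 1/(-491850 - 1*(-3908081)) = 1/(-491850 + 3908081) = 1/3416231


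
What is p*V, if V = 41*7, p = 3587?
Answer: 1029469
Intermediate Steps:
V = 287
p*V = 3587*287 = 1029469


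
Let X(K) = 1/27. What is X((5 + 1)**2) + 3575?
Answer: 96526/27 ≈ 3575.0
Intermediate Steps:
X(K) = 1/27
X((5 + 1)**2) + 3575 = 1/27 + 3575 = 96526/27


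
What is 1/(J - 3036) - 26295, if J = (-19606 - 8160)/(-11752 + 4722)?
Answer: -280243094330/10657657 ≈ -26295.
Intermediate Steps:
J = 13883/3515 (J = -27766/(-7030) = -27766*(-1/7030) = 13883/3515 ≈ 3.9496)
1/(J - 3036) - 26295 = 1/(13883/3515 - 3036) - 26295 = 1/(-10657657/3515) - 26295 = -3515/10657657 - 26295 = -280243094330/10657657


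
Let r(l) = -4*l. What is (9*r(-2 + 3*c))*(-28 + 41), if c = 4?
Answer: -4680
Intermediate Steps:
(9*r(-2 + 3*c))*(-28 + 41) = (9*(-4*(-2 + 3*4)))*(-28 + 41) = (9*(-4*(-2 + 12)))*13 = (9*(-4*10))*13 = (9*(-40))*13 = -360*13 = -4680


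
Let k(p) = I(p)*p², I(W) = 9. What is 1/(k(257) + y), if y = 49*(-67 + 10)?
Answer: 1/591648 ≈ 1.6902e-6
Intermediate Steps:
y = -2793 (y = 49*(-57) = -2793)
k(p) = 9*p²
1/(k(257) + y) = 1/(9*257² - 2793) = 1/(9*66049 - 2793) = 1/(594441 - 2793) = 1/591648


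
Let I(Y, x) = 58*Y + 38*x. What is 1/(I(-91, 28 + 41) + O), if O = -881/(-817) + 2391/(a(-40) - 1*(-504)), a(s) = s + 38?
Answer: -410134/1086920195 ≈ -0.00037734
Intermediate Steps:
I(Y, x) = 38*x + 58*Y
a(s) = 38 + s
O = 2395709/410134 (O = -881/(-817) + 2391/((38 - 40) - 1*(-504)) = -881*(-1/817) + 2391/(-2 + 504) = 881/817 + 2391/502 = 2395709/410134 ≈ 5.8413)
1/(I(-91, 28 + 41) + O) = 1/((38*(28 + 41) + 58*(-91)) + 2395709/410134) = 1/((38*69 - 5278) + 2395709/410134) = 1/((2622 - 5278) + 2395709/410134) = 1/(-2656 + 2395709/410134) = 1/(-1086920195/410134) = -410134/1086920195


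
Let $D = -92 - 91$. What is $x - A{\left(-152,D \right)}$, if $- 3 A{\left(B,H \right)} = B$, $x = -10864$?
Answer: $- \frac{32744}{3} \approx -10915.0$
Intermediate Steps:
$D = -183$
$A{\left(B,H \right)} = - \frac{B}{3}$
$x - A{\left(-152,D \right)} = -10864 - \left(- \frac{1}{3}\right) \left(-152\right) = -10864 - \frac{152}{3} = - \frac{32744}{3}$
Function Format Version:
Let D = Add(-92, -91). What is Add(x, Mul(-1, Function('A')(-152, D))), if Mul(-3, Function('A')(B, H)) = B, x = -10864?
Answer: Rational(-32744, 3) ≈ -10915.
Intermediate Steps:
D = -183
Function('A')(B, H) = Mul(Rational(-1, 3), B)
Add(x, Mul(-1, Function('A')(-152, D))) = Add(-10864, Mul(-1, Mul(Rational(-1, 3), -152))) = Add(-10864, Mul(-1, Rational(152, 3))) = Add(-10864, Rational(-152, 3)) = Rational(-32744, 3)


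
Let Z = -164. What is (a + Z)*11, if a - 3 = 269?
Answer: 1188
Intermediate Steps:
a = 272 (a = 3 + 269 = 272)
(a + Z)*11 = (272 - 164)*11 = 108*11 = 1188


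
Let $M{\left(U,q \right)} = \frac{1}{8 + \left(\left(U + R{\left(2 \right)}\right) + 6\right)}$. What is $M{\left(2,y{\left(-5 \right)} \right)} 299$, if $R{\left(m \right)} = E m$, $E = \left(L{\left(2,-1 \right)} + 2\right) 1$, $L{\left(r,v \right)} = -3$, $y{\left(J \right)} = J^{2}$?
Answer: $\frac{299}{14} \approx 21.357$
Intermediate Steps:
$E = -1$ ($E = \left(-3 + 2\right) 1 = \left(-1\right) 1 = -1$)
$R{\left(m \right)} = - m$
$M{\left(U,q \right)} = \frac{1}{12 + U}$ ($M{\left(U,q \right)} = \frac{1}{8 + \left(\left(U - 2\right) + 6\right)} = \frac{1}{8 + \left(\left(-2 + U\right) + 6\right)} = \frac{1}{8 + \left(4 + U\right)} = \frac{1}{12 + U}$)
$M{\left(2,y{\left(-5 \right)} \right)} 299 = \frac{1}{12 + 2} \cdot 299 = \frac{1}{14} \cdot 299 = \frac{299}{14}$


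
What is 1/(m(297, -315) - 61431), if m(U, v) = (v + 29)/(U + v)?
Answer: -9/552736 ≈ -1.6283e-5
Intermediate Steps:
m(U, v) = (29 + v)/(U + v)
1/(m(297, -315) - 61431) = 1/((29 - 315)/(297 - 315) - 61431) = 1/(-286/(-18) - 61431) = 1/(-1/18*(-286) - 61431) = 1/(143/9 - 61431) = 1/(-552736/9) = -9/552736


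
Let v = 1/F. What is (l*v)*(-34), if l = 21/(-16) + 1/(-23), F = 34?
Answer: 499/368 ≈ 1.3560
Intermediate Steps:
l = -499/368 (l = 21*(-1/16) + 1*(-1/23) = -21/16 - 1/23 = -499/368 ≈ -1.3560)
v = 1/34 ≈ 0.029412
(l*v)*(-34) = -499/368*1/34*(-34) = -499/12512*(-34) = 499/368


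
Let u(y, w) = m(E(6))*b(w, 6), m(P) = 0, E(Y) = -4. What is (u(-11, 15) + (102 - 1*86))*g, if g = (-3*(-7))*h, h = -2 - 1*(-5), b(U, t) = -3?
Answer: 1008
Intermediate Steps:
h = 3 (h = -2 + 5 = 3)
u(y, w) = 0 (u(y, w) = 0*(-3) = 0)
g = 63 (g = -3*(-7)*3 = 21*3 = 63)
(u(-11, 15) + (102 - 1*86))*g = (0 + (102 - 1*86))*63 = (0 + (102 - 86))*63 = (0 + 16)*63 = 16*63 = 1008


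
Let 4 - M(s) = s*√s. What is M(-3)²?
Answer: -11 + 24*I*√3 ≈ -11.0 + 41.569*I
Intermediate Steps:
M(s) = 4 - s^(3/2) (M(s) = 4 - s*√s = 4 - s^(3/2))
M(-3)² = (4 - (-3)^(3/2))² = (4 - (-3)*I*√3)² = (4 + 3*I*√3)²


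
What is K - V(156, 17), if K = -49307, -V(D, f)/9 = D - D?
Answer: -49307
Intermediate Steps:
V(D, f) = 0 (V(D, f) = -9*(D - D) = -9*0 = 0)
K - V(156, 17) = -49307 - 1*0 = -49307 + 0 = -49307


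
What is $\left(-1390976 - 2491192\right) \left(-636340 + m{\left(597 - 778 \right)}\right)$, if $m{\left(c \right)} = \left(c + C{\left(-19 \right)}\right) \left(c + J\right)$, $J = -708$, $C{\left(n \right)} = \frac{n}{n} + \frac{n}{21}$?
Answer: $1846031704632$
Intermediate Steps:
$C{\left(n \right)} = 1 + \frac{n}{21}$ ($C{\left(n \right)} = 1 + n \frac{1}{21} = 1 + \frac{n}{21}$)
$m{\left(c \right)} = \left(-708 + c\right) \left(\frac{2}{21} + c\right)$ ($m{\left(c \right)} = \left(c + \left(1 + \frac{1}{21} \left(-19\right)\right)\right) \left(c - 708\right) = \left(c + \left(1 - \frac{19}{21}\right)\right) \left(-708 + c\right) = \left(c + \frac{2}{21}\right) \left(-708 + c\right) = \left(\frac{2}{21} + c\right) \left(-708 + c\right) = \left(-708 + c\right) \left(\frac{2}{21} + c\right)$)
$\left(-1390976 - 2491192\right) \left(-636340 + m{\left(597 - 778 \right)}\right) = \left(-1390976 - 2491192\right) \left(-636340 - \left(\frac{472}{7} - \left(597 - 778\right)^{2} + \frac{14866 \left(597 - 778\right)}{21}\right)\right) = - 3882168 \left(-636340 - \left(- \frac{384190}{3} - 32761\right)\right) = - 3882168 \left(-636340 + \left(- \frac{472}{7} + 32761 + \frac{2690746}{21}\right)\right) = - 3882168 \left(-636340 + \frac{482473}{3}\right) = \left(-3882168\right) \left(- \frac{1426547}{3}\right) = 1846031704632$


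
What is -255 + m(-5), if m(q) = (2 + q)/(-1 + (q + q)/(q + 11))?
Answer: -2031/8 ≈ -253.88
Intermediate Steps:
m(q) = (2 + q)/(-1 + 2*q/(11 + q)) (m(q) = (2 + q)/(-1 + (2*q)/(11 + q)) = (2 + q)/(-1 + 2*q/(11 + q)))
-255 + m(-5) = -255 + (22 + (-5)² + 13*(-5))/(-11 - 5) = -255 + (22 + 25 - 65)/(-16) = -255 - 1/16*(-18) = -255 + 9/8 = -2031/8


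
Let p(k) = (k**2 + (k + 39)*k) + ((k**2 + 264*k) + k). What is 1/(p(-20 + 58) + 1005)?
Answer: 1/16889 ≈ 5.9210e-5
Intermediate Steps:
p(k) = 2*k**2 + 265*k + k*(39 + k) (p(k) = (k**2 + (39 + k)*k) + (k**2 + 265*k) = (k**2 + k*(39 + k)) + (k**2 + 265*k) = 2*k**2 + 265*k + k*(39 + k))
1/(p(-20 + 58) + 1005) = 1/((-20 + 58)*(304 + 3*(-20 + 58)) + 1005) = 1/(38*(304 + 3*38) + 1005) = 1/(38*(304 + 114) + 1005) = 1/(38*418 + 1005) = 1/(15884 + 1005) = 1/16889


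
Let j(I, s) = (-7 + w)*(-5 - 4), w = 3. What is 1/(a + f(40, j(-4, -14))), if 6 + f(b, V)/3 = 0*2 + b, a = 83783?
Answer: 1/83885 ≈ 1.1921e-5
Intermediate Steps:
j(I, s) = 36 (j(I, s) = (-7 + 3)*(-5 - 4) = -4*(-9) = 36)
f(b, V) = -18 + 3*b (f(b, V) = -18 + 3*(0*2 + b) = -18 + 3*(0 + b) = -18 + 3*b)
1/(a + f(40, j(-4, -14))) = 1/(83783 + (-18 + 3*40)) = 1/(83783 + (-18 + 120)) = 1/(83783 + 102) = 1/83885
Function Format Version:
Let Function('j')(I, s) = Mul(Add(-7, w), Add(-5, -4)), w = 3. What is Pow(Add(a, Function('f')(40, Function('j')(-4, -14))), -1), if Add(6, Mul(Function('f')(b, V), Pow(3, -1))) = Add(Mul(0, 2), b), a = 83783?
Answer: Rational(1, 83885) ≈ 1.1921e-5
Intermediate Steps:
Function('j')(I, s) = 36 (Function('j')(I, s) = Mul(Add(-7, 3), Add(-5, -4)) = Mul(-4, -9) = 36)
Function('f')(b, V) = Add(-18, Mul(3, b)) (Function('f')(b, V) = Add(-18, Mul(3, Add(Mul(0, 2), b))) = Add(-18, Mul(3, Add(0, b))) = Add(-18, Mul(3, b)))
Pow(Add(a, Function('f')(40, Function('j')(-4, -14))), -1) = Pow(Add(83783, Add(-18, Mul(3, 40))), -1) = Pow(Add(83783, Add(-18, 120)), -1) = Pow(Add(83783, 102), -1) = Pow(83885, -1) = Rational(1, 83885)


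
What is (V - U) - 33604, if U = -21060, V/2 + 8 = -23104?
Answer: -58768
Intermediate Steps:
V = -46224 (V = -16 + 2*(-23104) = -16 - 46208 = -46224)
(V - U) - 33604 = (-46224 - 1*(-21060)) - 33604 = (-46224 + 21060) - 33604 = -25164 - 33604 = -58768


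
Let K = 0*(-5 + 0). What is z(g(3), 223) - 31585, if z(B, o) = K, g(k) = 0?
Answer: -31585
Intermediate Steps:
K = 0 (K = 0*(-5) = 0)
z(B, o) = 0
z(g(3), 223) - 31585 = 0 - 31585 = -31585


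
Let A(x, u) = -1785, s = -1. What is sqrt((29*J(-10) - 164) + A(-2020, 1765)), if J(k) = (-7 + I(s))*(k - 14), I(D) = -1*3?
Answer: sqrt(5011) ≈ 70.788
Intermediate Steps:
I(D) = -3
J(k) = 140 - 10*k (J(k) = (-7 - 3)*(k - 14) = -10*(-14 + k) = 140 - 10*k)
sqrt((29*J(-10) - 164) + A(-2020, 1765)) = sqrt((29*(140 - 10*(-10)) - 164) - 1785) = sqrt((29*(140 + 100) - 164) - 1785) = sqrt((29*240 - 164) - 1785) = sqrt((6960 - 164) - 1785) = sqrt(6796 - 1785) = sqrt(5011)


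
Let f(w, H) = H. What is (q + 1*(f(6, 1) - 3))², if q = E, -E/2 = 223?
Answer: 200704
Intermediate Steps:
E = -446 (E = -2*223 = -446)
q = -446
(q + 1*(f(6, 1) - 3))² = (-446 + 1*(1 - 3))² = (-446 + 1*(-2))² = (-446 - 2)² = (-448)² = 200704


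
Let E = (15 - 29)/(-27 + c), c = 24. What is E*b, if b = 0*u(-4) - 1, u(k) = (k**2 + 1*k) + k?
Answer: -14/3 ≈ -4.6667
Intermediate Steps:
E = 14/3 (E = (15 - 29)/(-27 + 24) = -14/(-3) = -14*(-1/3) = 14/3 ≈ 4.6667)
u(k) = k**2 + 2*k (u(k) = (k**2 + k) + k = (k + k**2) + k = k**2 + 2*k)
b = -1 (b = 0*(-4*(2 - 4)) - 1 = 0*(-4*(-2)) - 1 = 0*8 - 1 = 0 - 1 = -1)
E*b = (14/3)*(-1) = -14/3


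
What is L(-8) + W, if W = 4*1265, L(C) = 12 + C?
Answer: 5064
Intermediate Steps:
W = 5060
L(-8) + W = (12 - 8) + 5060 = 4 + 5060 = 5064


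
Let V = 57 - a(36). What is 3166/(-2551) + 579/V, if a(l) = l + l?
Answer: -508173/12755 ≈ -39.841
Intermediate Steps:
a(l) = 2*l
V = -15 (V = 57 - 2*36 = 57 - 1*72 = 57 - 72 = -15)
3166/(-2551) + 579/V = 3166/(-2551) + 579/(-15) = 3166*(-1/2551) + 579*(-1/15) = -3166/2551 - 193/5 = -508173/12755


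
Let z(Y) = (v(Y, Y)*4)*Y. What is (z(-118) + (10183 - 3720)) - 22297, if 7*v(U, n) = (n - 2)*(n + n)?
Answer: -13477878/7 ≈ -1.9254e+6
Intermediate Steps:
v(U, n) = 2*n*(-2 + n)/7 (v(U, n) = ((n - 2)*(n + n))/7 = ((-2 + n)*(2*n))/7 = (2*n*(-2 + n))/7 = 2*n*(-2 + n)/7)
z(Y) = 8*Y²*(-2 + Y)/7 (z(Y) = ((2*Y*(-2 + Y)/7)*4)*Y = (8*Y*(-2 + Y)/7)*Y = 8*Y²*(-2 + Y)/7)
(z(-118) + (10183 - 3720)) - 22297 = ((8/7)*(-118)²*(-2 - 118) + (10183 - 3720)) - 22297 = ((8/7)*13924*(-120) + 6463) - 22297 = (-13367040/7 + 6463) - 22297 = -13321799/7 - 22297 = -13477878/7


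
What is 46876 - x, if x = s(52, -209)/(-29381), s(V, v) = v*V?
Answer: 125204808/2671 ≈ 46876.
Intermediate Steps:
s(V, v) = V*v
x = 988/2671 (x = (52*(-209))/(-29381) = -10868*(-1/29381) = 988/2671 ≈ 0.36990)
46876 - x = 46876 - 1*988/2671 = 46876 - 988/2671 = 125204808/2671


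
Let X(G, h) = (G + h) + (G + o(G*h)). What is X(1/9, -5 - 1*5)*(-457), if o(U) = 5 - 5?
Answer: 40216/9 ≈ 4468.4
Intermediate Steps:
o(U) = 0
X(G, h) = h + 2*G (X(G, h) = (G + h) + (G + 0) = (G + h) + G = h + 2*G)
X(1/9, -5 - 1*5)*(-457) = ((-5 - 1*5) + 2/9)*(-457) = ((-5 - 5) + 2*(1/9))*(-457) = (-10 + 2/9)*(-457) = -88/9*(-457) = 40216/9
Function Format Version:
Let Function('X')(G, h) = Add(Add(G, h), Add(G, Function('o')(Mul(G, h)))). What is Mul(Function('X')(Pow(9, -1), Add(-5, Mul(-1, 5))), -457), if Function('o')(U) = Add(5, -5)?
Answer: Rational(40216, 9) ≈ 4468.4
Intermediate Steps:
Function('o')(U) = 0
Function('X')(G, h) = Add(h, Mul(2, G)) (Function('X')(G, h) = Add(Add(G, h), Add(G, 0)) = Add(Add(G, h), G) = Add(h, Mul(2, G)))
Mul(Function('X')(Pow(9, -1), Add(-5, Mul(-1, 5))), -457) = Mul(Add(Add(-5, Mul(-1, 5)), Mul(2, Pow(9, -1))), -457) = Mul(Add(Add(-5, -5), Mul(2, Rational(1, 9))), -457) = Mul(Add(-10, Rational(2, 9)), -457) = Mul(Rational(-88, 9), -457) = Rational(40216, 9)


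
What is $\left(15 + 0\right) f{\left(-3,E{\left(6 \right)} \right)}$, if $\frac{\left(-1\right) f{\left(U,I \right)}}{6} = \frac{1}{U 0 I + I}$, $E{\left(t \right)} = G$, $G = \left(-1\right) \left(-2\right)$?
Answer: $-45$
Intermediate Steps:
$G = 2$
$E{\left(t \right)} = 2$
$f{\left(U,I \right)} = - \frac{6}{I}$ ($f{\left(U,I \right)} = - \frac{6}{U 0 I + I} = - \frac{6}{0 I + I} = - \frac{6}{0 + I} = - \frac{6}{I}$)
$\left(15 + 0\right) f{\left(-3,E{\left(6 \right)} \right)} = \left(15 + 0\right) \left(- \frac{6}{2}\right) = 15 \left(\left(-6\right) \frac{1}{2}\right) = 15 \left(-3\right) = -45$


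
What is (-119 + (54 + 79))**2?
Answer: 196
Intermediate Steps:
(-119 + (54 + 79))**2 = (-119 + 133)**2 = 14**2 = 196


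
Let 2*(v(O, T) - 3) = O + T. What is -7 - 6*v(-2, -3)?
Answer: -10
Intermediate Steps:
v(O, T) = 3 + O/2 + T/2 (v(O, T) = 3 + (O + T)/2 = 3 + (O/2 + T/2) = 3 + O/2 + T/2)
-7 - 6*v(-2, -3) = -7 - 6*(3 + (1/2)*(-2) + (1/2)*(-3)) = -7 - 6*(3 - 1 - 3/2) = -7 - 6*1/2 = -7 - 3 = -10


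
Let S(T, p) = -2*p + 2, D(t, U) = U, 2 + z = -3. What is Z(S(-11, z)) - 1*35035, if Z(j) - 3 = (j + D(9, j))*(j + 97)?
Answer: -32416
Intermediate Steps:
z = -5 (z = -2 - 3 = -5)
S(T, p) = 2 - 2*p
Z(j) = 3 + 2*j*(97 + j) (Z(j) = 3 + (j + j)*(j + 97) = 3 + (2*j)*(97 + j) = 3 + 2*j*(97 + j))
Z(S(-11, z)) - 1*35035 = (3 + 2*(2 - 2*(-5))² + 194*(2 - 2*(-5))) - 1*35035 = (3 + 2*(2 + 10)² + 194*(2 + 10)) - 35035 = (3 + 2*12² + 194*12) - 35035 = (3 + 2*144 + 2328) - 35035 = (3 + 288 + 2328) - 35035 = 2619 - 35035 = -32416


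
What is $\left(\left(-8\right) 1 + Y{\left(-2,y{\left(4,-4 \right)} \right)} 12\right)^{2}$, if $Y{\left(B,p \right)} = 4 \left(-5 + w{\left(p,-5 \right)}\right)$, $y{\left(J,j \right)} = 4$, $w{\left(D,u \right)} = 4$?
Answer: $3136$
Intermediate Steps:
$Y{\left(B,p \right)} = -4$ ($Y{\left(B,p \right)} = 4 \left(-5 + 4\right) = 4 \left(-1\right) = -4$)
$\left(\left(-8\right) 1 + Y{\left(-2,y{\left(4,-4 \right)} \right)} 12\right)^{2} = \left(\left(-8\right) 1 - 48\right)^{2} = \left(-8 - 48\right)^{2} = \left(-56\right)^{2} = 3136$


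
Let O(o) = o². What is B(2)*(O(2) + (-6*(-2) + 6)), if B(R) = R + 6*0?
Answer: 44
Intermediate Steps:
B(R) = R (B(R) = R + 0 = R)
B(2)*(O(2) + (-6*(-2) + 6)) = 2*(2² + (-6*(-2) + 6)) = 2*(4 + (12 + 6)) = 2*(4 + 18) = 2*22 = 44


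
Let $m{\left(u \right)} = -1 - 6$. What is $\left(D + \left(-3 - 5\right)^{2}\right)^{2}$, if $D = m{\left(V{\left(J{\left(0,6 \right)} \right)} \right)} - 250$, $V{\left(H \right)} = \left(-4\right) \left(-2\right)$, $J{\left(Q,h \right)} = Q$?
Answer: $37249$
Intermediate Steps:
$V{\left(H \right)} = 8$
$m{\left(u \right)} = -7$
$D = -257$ ($D = -7 - 250 = -257$)
$\left(D + \left(-3 - 5\right)^{2}\right)^{2} = \left(-257 + \left(-3 - 5\right)^{2}\right)^{2} = \left(-257 + \left(-8\right)^{2}\right)^{2} = \left(-257 + 64\right)^{2} = \left(-193\right)^{2} = 37249$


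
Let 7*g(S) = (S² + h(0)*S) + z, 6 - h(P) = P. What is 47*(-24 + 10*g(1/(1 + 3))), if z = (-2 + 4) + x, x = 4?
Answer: -34733/56 ≈ -620.23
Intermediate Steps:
h(P) = 6 - P
z = 6 (z = (-2 + 4) + 4 = 2 + 4 = 6)
g(S) = 6/7 + S²/7 + 6*S/7 (g(S) = ((S² + (6 - 1*0)*S) + 6)/7 = ((S² + (6 + 0)*S) + 6)/7 = ((S² + 6*S) + 6)/7 = (6 + S² + 6*S)/7 = 6/7 + S²/7 + 6*S/7)
47*(-24 + 10*g(1/(1 + 3))) = 47*(-24 + 10*(6/7 + (1/(1 + 3))²/7 + 6/(7*(1 + 3)))) = 47*(-24 + 10*(6/7 + (1/4)²/7 + (6/7)/4)) = 47*(-24 + 10*(6/7 + (¼)²/7 + (6/7)*(¼))) = 47*(-24 + 10*(6/7 + (⅐)*(1/16) + 3/14)) = 47*(-24 + 10*(6/7 + 1/112 + 3/14)) = 47*(-24 + 10*(121/112)) = 47*(-24 + 605/56) = 47*(-739/56) = -34733/56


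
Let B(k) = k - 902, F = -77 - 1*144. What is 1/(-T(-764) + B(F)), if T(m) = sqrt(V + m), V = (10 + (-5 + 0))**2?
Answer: I/(sqrt(739) - 1123*I) ≈ -0.00088995 + 2.1543e-5*I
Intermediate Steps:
V = 25 (V = (10 - 5)**2 = 5**2 = 25)
F = -221 (F = -77 - 144 = -221)
B(k) = -902 + k
T(m) = sqrt(25 + m)
1/(-T(-764) + B(F)) = 1/(-sqrt(25 - 764) + (-902 - 221)) = 1/(-sqrt(-739) - 1123) = 1/(-I*sqrt(739) - 1123) = 1/(-1123 - I*sqrt(739))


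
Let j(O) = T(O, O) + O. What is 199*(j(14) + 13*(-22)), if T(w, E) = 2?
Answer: -53730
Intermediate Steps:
j(O) = 2 + O
199*(j(14) + 13*(-22)) = 199*((2 + 14) + 13*(-22)) = 199*(16 - 286) = 199*(-270) = -53730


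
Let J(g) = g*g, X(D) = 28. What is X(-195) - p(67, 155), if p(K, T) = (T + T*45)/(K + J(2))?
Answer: -5142/71 ≈ -72.422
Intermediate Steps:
J(g) = g²
p(K, T) = 46*T/(4 + K) (p(K, T) = (T + T*45)/(K + 2²) = (T + 45*T)/(K + 4) = (46*T)/(4 + K) = 46*T/(4 + K))
X(-195) - p(67, 155) = 28 - 46*155/(4 + 67) = 28 - 46*155/71 = 28 - 1*7130/71 = 28 - 7130/71 = -5142/71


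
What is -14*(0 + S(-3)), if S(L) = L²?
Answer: -126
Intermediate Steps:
-14*(0 + S(-3)) = -14*(0 + (-3)²) = -14*(0 + 9) = -14*9 = -126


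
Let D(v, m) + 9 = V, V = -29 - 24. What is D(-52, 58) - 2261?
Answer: -2323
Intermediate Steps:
V = -53
D(v, m) = -62 (D(v, m) = -9 - 53 = -62)
D(-52, 58) - 2261 = -62 - 2261 = -2323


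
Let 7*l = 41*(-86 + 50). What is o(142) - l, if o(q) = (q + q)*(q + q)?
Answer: 566068/7 ≈ 80867.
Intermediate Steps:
l = -1476/7 (l = (41*(-86 + 50))/7 = (41*(-36))/7 = (⅐)*(-1476) = -1476/7 ≈ -210.86)
o(q) = 4*q² (o(q) = (2*q)*(2*q) = 4*q²)
o(142) - l = 4*142² - 1*(-1476/7) = 4*20164 + 1476/7 = 80656 + 1476/7 = 566068/7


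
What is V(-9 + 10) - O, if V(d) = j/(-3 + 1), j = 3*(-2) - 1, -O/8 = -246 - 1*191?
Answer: -6985/2 ≈ -3492.5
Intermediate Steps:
O = 3496 (O = -8*(-246 - 1*191) = -8*(-246 - 191) = -8*(-437) = 3496)
j = -7 (j = -6 - 1 = -7)
V(d) = 7/2 (V(d) = -7/(-3 + 1) = -7/(-2) = -7*(-½) = 7/2)
V(-9 + 10) - O = 7/2 - 1*3496 = 7/2 - 3496 = -6985/2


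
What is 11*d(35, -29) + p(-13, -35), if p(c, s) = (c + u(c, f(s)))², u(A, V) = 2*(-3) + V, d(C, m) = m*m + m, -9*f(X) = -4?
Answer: 751381/81 ≈ 9276.3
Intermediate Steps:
f(X) = 4/9 (f(X) = -⅑*(-4) = 4/9)
d(C, m) = m + m² (d(C, m) = m² + m = m + m²)
u(A, V) = -6 + V
p(c, s) = (-50/9 + c)² (p(c, s) = (c + (-6 + 4/9))² = (c - 50/9)² = (-50/9 + c)²)
11*d(35, -29) + p(-13, -35) = 11*(-29*(1 - 29)) + (-50 + 9*(-13))²/81 = 11*(-29*(-28)) + (-50 - 117)²/81 = 11*812 + (1/81)*(-167)² = 8932 + (1/81)*27889 = 8932 + 27889/81 = 751381/81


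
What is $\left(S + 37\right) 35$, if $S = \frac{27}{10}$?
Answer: $\frac{2779}{2} \approx 1389.5$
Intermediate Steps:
$S = \frac{27}{10}$ ($S = 27 \cdot \frac{1}{10} = \frac{27}{10} \approx 2.7$)
$\left(S + 37\right) 35 = \left(\frac{27}{10} + 37\right) 35 = \frac{397}{10} \cdot 35 = \frac{2779}{2}$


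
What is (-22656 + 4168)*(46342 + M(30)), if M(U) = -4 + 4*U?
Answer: -858915504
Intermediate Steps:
(-22656 + 4168)*(46342 + M(30)) = (-22656 + 4168)*(46342 + (-4 + 4*30)) = -18488*(46342 + (-4 + 120)) = -18488*(46342 + 116) = -18488*46458 = -858915504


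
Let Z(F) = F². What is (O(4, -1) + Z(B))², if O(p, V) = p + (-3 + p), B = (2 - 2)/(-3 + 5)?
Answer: 25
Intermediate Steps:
B = 0 (B = 0/2 = 0*(½) = 0)
O(p, V) = -3 + 2*p
(O(4, -1) + Z(B))² = ((-3 + 2*4) + 0²)² = ((-3 + 8) + 0)² = (5 + 0)² = 5² = 25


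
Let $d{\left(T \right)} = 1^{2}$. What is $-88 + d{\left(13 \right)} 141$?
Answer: $53$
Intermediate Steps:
$d{\left(T \right)} = 1$
$-88 + d{\left(13 \right)} 141 = -88 + 1 \cdot 141 = -88 + 141 = 53$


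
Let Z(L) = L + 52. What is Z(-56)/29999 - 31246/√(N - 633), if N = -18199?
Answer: -4/29999 + 15623*I*√1177/2354 ≈ -0.00013334 + 227.69*I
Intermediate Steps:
Z(L) = 52 + L
Z(-56)/29999 - 31246/√(N - 633) = (52 - 56)/29999 - 31246/√(-18199 - 633) = -4*1/29999 - 31246*(-I*√1177/4708) = -4/29999 - 31246*(-I*√1177/4708) = -4/29999 - (-15623)*I*√1177/2354 = -4/29999 + 15623*I*√1177/2354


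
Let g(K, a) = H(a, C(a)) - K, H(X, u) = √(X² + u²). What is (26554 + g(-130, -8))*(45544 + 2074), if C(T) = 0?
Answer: 1271019656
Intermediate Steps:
g(K, a) = √(a²) - K (g(K, a) = √(a² + 0²) - K = √(a² + 0) - K = √(a²) - K)
(26554 + g(-130, -8))*(45544 + 2074) = (26554 + (√((-8)²) - 1*(-130)))*(45544 + 2074) = (26554 + (√64 + 130))*47618 = (26554 + (8 + 130))*47618 = (26554 + 138)*47618 = 26692*47618 = 1271019656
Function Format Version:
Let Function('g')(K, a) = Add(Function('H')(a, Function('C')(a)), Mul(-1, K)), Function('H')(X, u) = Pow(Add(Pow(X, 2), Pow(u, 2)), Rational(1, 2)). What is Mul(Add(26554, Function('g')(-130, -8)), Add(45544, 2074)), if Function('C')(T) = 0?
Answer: 1271019656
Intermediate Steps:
Function('g')(K, a) = Add(Pow(Pow(a, 2), Rational(1, 2)), Mul(-1, K)) (Function('g')(K, a) = Add(Pow(Add(Pow(a, 2), Pow(0, 2)), Rational(1, 2)), Mul(-1, K)) = Add(Pow(Add(Pow(a, 2), 0), Rational(1, 2)), Mul(-1, K)) = Add(Pow(Pow(a, 2), Rational(1, 2)), Mul(-1, K)))
Mul(Add(26554, Function('g')(-130, -8)), Add(45544, 2074)) = Mul(Add(26554, Add(Pow(Pow(-8, 2), Rational(1, 2)), Mul(-1, -130))), Add(45544, 2074)) = Mul(Add(26554, Add(Pow(64, Rational(1, 2)), 130)), 47618) = Mul(Add(26554, Add(8, 130)), 47618) = Mul(Add(26554, 138), 47618) = Mul(26692, 47618) = 1271019656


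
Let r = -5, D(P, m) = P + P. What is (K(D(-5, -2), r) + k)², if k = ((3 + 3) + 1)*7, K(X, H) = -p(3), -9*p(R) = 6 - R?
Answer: 21904/9 ≈ 2433.8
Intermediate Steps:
p(R) = -⅔ + R/9 (p(R) = -(6 - R)/9 = -⅔ + R/9)
D(P, m) = 2*P
K(X, H) = ⅓ (K(X, H) = -(-⅔ + (⅑)*3) = -(-⅔ + ⅓) = -1*(-⅓) = ⅓)
k = 49 (k = (6 + 1)*7 = 7*7 = 49)
(K(D(-5, -2), r) + k)² = (⅓ + 49)² = (148/3)² = 21904/9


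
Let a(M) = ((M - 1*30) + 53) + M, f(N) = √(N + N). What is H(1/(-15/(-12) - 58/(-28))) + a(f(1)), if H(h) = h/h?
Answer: 24 + 2*√2 ≈ 26.828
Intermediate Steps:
H(h) = 1
f(N) = √2*√N (f(N) = √(2*N) = √2*√N)
a(M) = 23 + 2*M (a(M) = ((M - 30) + 53) + M = ((-30 + M) + 53) + M = (23 + M) + M = 23 + 2*M)
H(1/(-15/(-12) - 58/(-28))) + a(f(1)) = 1 + (23 + 2*(√2*√1)) = 1 + (23 + 2*(√2*1)) = 1 + (23 + 2*√2) = 24 + 2*√2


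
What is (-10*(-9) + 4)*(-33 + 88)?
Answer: 5170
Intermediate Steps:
(-10*(-9) + 4)*(-33 + 88) = (90 + 4)*55 = 94*55 = 5170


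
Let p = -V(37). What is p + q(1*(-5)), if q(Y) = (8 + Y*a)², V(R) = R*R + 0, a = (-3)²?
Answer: 0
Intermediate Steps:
a = 9
V(R) = R² (V(R) = R² + 0 = R²)
p = -1369 (p = -1*37² = -1*1369 = -1369)
q(Y) = (8 + 9*Y)² (q(Y) = (8 + Y*9)² = (8 + 9*Y)²)
p + q(1*(-5)) = -1369 + (8 + 9*(1*(-5)))² = -1369 + (8 + 9*(-5))² = -1369 + (8 - 45)² = -1369 + (-37)² = -1369 + 1369 = 0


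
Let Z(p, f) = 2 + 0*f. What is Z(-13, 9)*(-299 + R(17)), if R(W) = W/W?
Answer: -596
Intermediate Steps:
Z(p, f) = 2 (Z(p, f) = 2 + 0 = 2)
R(W) = 1
Z(-13, 9)*(-299 + R(17)) = 2*(-299 + 1) = 2*(-298) = -596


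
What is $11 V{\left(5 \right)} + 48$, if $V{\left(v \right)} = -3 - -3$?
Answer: $48$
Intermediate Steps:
$V{\left(v \right)} = 0$ ($V{\left(v \right)} = -3 + 3 = 0$)
$11 V{\left(5 \right)} + 48 = 11 \cdot 0 + 48 = 0 + 48 = 48$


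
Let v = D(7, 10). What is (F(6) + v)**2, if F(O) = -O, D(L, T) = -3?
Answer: 81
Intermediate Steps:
v = -3
(F(6) + v)**2 = (-1*6 - 3)**2 = (-6 - 3)**2 = (-9)**2 = 81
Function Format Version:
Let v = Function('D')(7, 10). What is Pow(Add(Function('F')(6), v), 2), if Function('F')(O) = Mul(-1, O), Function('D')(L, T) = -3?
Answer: 81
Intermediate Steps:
v = -3
Pow(Add(Function('F')(6), v), 2) = Pow(Add(Mul(-1, 6), -3), 2) = Pow(Add(-6, -3), 2) = Pow(-9, 2) = 81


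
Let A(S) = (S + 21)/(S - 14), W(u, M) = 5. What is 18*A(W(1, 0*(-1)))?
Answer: -52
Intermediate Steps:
A(S) = (21 + S)/(-14 + S)
18*A(W(1, 0*(-1))) = 18*((21 + 5)/(-14 + 5)) = 18*(26/(-9)) = 18*(-1/9*26) = 18*(-26/9) = -52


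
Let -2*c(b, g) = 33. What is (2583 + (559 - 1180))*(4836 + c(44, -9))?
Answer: 9455859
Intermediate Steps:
c(b, g) = -33/2 (c(b, g) = -½*33 = -33/2)
(2583 + (559 - 1180))*(4836 + c(44, -9)) = (2583 + (559 - 1180))*(4836 - 33/2) = (2583 - 621)*(9639/2) = 1962*(9639/2) = 9455859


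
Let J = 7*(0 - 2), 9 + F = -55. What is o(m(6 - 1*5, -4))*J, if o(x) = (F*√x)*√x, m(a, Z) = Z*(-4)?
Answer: 14336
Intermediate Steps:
F = -64 (F = -9 - 55 = -64)
m(a, Z) = -4*Z
o(x) = -64*x (o(x) = (-64*√x)*√x = -64*x)
J = -14 (J = 7*(-2) = -14)
o(m(6 - 1*5, -4))*J = -(-256)*(-4)*(-14) = -64*16*(-14) = -1024*(-14) = 14336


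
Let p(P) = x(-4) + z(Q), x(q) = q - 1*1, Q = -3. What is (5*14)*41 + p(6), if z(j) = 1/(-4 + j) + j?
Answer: 20033/7 ≈ 2861.9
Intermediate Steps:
z(j) = j + 1/(-4 + j)
x(q) = -1 + q (x(q) = q - 1 = -1 + q)
p(P) = -57/7 (p(P) = (-1 - 4) + (1 + (-3)² - 4*(-3))/(-4 - 3) = -5 + (1 + 9 + 12)/(-7) = -5 - ⅐*22 = -5 - 22/7 = -57/7)
(5*14)*41 + p(6) = (5*14)*41 - 57/7 = 70*41 - 57/7 = 2870 - 57/7 = 20033/7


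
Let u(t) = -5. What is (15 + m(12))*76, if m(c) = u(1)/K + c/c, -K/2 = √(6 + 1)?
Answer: 1216 + 190*√7/7 ≈ 1287.8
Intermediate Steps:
K = -2*√7 (K = -2*√(6 + 1) = -2*√7 ≈ -5.2915)
m(c) = 1 + 5*√7/14 (m(c) = -5*(-√7/14) + c/c = -(-5)*√7/14 + 1 = 5*√7/14 + 1 = 1 + 5*√7/14)
(15 + m(12))*76 = (15 + (1 + 5*√7/14))*76 = (16 + 5*√7/14)*76 = 1216 + 190*√7/7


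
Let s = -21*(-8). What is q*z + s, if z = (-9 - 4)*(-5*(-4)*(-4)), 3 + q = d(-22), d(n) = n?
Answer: -25832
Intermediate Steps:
q = -25 (q = -3 - 22 = -25)
s = 168
z = 1040 (z = -260*(-4) = -13*(-80) = 1040)
q*z + s = -25*1040 + 168 = -26000 + 168 = -25832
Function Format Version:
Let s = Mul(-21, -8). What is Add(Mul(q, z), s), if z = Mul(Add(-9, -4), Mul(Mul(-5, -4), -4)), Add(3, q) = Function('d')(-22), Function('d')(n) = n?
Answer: -25832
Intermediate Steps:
q = -25 (q = Add(-3, -22) = -25)
s = 168
z = 1040 (z = Mul(-13, Mul(20, -4)) = Mul(-13, -80) = 1040)
Add(Mul(q, z), s) = Add(Mul(-25, 1040), 168) = Add(-26000, 168) = -25832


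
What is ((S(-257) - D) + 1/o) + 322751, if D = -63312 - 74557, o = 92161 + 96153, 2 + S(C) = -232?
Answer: 86697129205/188314 ≈ 4.6039e+5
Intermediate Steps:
S(C) = -234 (S(C) = -2 - 232 = -234)
o = 188314
D = -137869
((S(-257) - D) + 1/o) + 322751 = ((-234 - 1*(-137869)) + 1/188314) + 322751 = ((-234 + 137869) + 1/188314) + 322751 = (137635 + 1/188314) + 322751 = 25918597391/188314 + 322751 = 86697129205/188314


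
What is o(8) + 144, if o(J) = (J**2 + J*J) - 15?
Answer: 257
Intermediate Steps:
o(J) = -15 + 2*J**2 (o(J) = (J**2 + J**2) - 15 = 2*J**2 - 15 = -15 + 2*J**2)
o(8) + 144 = (-15 + 2*8**2) + 144 = (-15 + 2*64) + 144 = (-15 + 128) + 144 = 113 + 144 = 257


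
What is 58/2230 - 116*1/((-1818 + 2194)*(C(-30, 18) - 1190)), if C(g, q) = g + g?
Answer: 687967/26202500 ≈ 0.026256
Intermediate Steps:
C(g, q) = 2*g
58/2230 - 116*1/((-1818 + 2194)*(C(-30, 18) - 1190)) = 58/2230 - 116*1/((-1818 + 2194)*(2*(-30) - 1190)) = 58*(1/2230) - 116*1/(376*(-60 - 1190)) = 29/1115 - 116/((-1250*376)) = 29/1115 - 116/(-470000) = 29/1115 - 116*(-1/470000) = 29/1115 + 29/117500 = 687967/26202500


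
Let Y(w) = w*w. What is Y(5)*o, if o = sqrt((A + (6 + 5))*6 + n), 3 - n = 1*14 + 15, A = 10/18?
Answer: 25*sqrt(390)/3 ≈ 164.57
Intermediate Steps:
A = 5/9 (A = 10*(1/18) = 5/9 ≈ 0.55556)
n = -26 (n = 3 - (1*14 + 15) = 3 - (14 + 15) = 3 - 1*29 = 3 - 29 = -26)
Y(w) = w**2
o = sqrt(390)/3 (o = sqrt((5/9 + (6 + 5))*6 - 26) = sqrt((5/9 + 11)*6 - 26) = sqrt((104/9)*6 - 26) = sqrt(208/3 - 26) = sqrt(130/3) = sqrt(390)/3 ≈ 6.5828)
Y(5)*o = 5**2*(sqrt(390)/3) = 25*(sqrt(390)/3) = 25*sqrt(390)/3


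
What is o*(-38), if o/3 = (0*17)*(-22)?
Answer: 0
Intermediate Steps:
o = 0 (o = 3*((0*17)*(-22)) = 3*(0*(-22)) = 3*0 = 0)
o*(-38) = 0*(-38) = 0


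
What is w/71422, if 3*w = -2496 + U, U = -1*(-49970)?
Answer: 23737/107133 ≈ 0.22157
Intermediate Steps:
U = 49970
w = 47474/3 (w = (-2496 + 49970)/3 = (⅓)*47474 = 47474/3 ≈ 15825.)
w/71422 = (47474/3)/71422 = (47474/3)*(1/71422) = 23737/107133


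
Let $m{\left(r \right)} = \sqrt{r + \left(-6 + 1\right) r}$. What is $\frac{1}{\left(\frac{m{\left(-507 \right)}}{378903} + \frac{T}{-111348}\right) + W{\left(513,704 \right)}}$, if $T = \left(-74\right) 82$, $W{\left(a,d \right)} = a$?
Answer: $\frac{3170968582414672831113}{1626879687295632459007628} - \frac{424105344707499 \sqrt{3}}{1626879687295632459007628} \approx 0.0019491$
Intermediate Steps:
$T = -6068$
$m{\left(r \right)} = 2 \sqrt{- r}$ ($m{\left(r \right)} = \sqrt{r - 5 r} = \sqrt{- 4 r} = 2 \sqrt{- r}$)
$\frac{1}{\left(\frac{m{\left(-507 \right)}}{378903} + \frac{T}{-111348}\right) + W{\left(513,704 \right)}} = \frac{1}{\left(\frac{2 \sqrt{\left(-1\right) \left(-507\right)}}{378903} - \frac{6068}{-111348}\right) + 513} = \frac{1}{\left(2 \sqrt{507} \cdot \frac{1}{378903} - - \frac{1517}{27837}\right) + 513} = \frac{1}{\left(2 \cdot 13 \sqrt{3} \cdot \frac{1}{378903} + \frac{1517}{27837}\right) + 513} = \frac{1}{\left(26 \sqrt{3} \cdot \frac{1}{378903} + \frac{1517}{27837}\right) + 513} = \frac{1}{\left(\frac{26 \sqrt{3}}{378903} + \frac{1517}{27837}\right) + 513} = \frac{1}{\left(\frac{1517}{27837} + \frac{26 \sqrt{3}}{378903}\right) + 513} = \frac{1}{\frac{14281898}{27837} + \frac{26 \sqrt{3}}{378903}}$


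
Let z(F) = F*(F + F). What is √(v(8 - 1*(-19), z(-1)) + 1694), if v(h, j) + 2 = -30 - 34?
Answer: 2*√407 ≈ 40.349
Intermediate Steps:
z(F) = 2*F² (z(F) = F*(2*F) = 2*F²)
v(h, j) = -66 (v(h, j) = -2 + (-30 - 34) = -2 - 64 = -66)
√(v(8 - 1*(-19), z(-1)) + 1694) = √(-66 + 1694) = √1628 = 2*√407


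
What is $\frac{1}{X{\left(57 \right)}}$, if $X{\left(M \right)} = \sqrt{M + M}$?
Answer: $\frac{\sqrt{114}}{114} \approx 0.093659$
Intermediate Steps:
$X{\left(M \right)} = \sqrt{2} \sqrt{M}$ ($X{\left(M \right)} = \sqrt{2 M} = \sqrt{2} \sqrt{M}$)
$\frac{1}{X{\left(57 \right)}} = \frac{1}{\sqrt{2} \sqrt{57}} = \frac{1}{\sqrt{114}} = \frac{\sqrt{114}}{114}$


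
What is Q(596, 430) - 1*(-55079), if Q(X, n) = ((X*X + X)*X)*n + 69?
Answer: 91187554508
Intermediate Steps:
Q(X, n) = 69 + X*n*(X + X**2) (Q(X, n) = ((X**2 + X)*X)*n + 69 = ((X + X**2)*X)*n + 69 = (X*(X + X**2))*n + 69 = X*n*(X + X**2) + 69 = 69 + X*n*(X + X**2))
Q(596, 430) - 1*(-55079) = (69 + 430*596**2 + 430*596**3) - 1*(-55079) = (69 + 430*355216 + 430*211708736) + 55079 = (69 + 152742880 + 91034756480) + 55079 = 91187499429 + 55079 = 91187554508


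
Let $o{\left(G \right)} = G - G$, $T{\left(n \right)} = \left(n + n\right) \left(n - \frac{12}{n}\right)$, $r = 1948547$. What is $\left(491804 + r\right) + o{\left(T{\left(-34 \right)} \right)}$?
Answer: $2440351$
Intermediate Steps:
$T{\left(n \right)} = 2 n \left(n - \frac{12}{n}\right)$
$o{\left(G \right)} = 0$
$\left(491804 + r\right) + o{\left(T{\left(-34 \right)} \right)} = \left(491804 + 1948547\right) + 0 = 2440351 + 0 = 2440351$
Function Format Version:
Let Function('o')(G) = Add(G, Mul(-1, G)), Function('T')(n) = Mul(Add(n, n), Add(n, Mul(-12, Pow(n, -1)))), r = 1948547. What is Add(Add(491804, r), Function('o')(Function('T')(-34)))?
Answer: 2440351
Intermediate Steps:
Function('T')(n) = Mul(2, n, Add(n, Mul(-12, Pow(n, -1)))) (Function('T')(n) = Mul(Mul(2, n), Add(n, Mul(-12, Pow(n, -1)))) = Mul(2, n, Add(n, Mul(-12, Pow(n, -1)))))
Function('o')(G) = 0
Add(Add(491804, r), Function('o')(Function('T')(-34))) = Add(Add(491804, 1948547), 0) = Add(2440351, 0) = 2440351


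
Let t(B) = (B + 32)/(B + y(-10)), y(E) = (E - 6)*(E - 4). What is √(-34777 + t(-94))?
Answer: 2*I*√36733710/65 ≈ 186.49*I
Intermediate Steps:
y(E) = (-6 + E)*(-4 + E)
t(B) = (32 + B)/(224 + B) (t(B) = (B + 32)/(B + (24 + (-10)² - 10*(-10))) = (32 + B)/(B + (24 + 100 + 100)) = (32 + B)/(B + 224) = (32 + B)/(224 + B))
√(-34777 + t(-94)) = √(-34777 + (32 - 94)/(224 - 94)) = √(-34777 - 62/130) = √(-34777 + (1/130)*(-62)) = √(-34777 - 31/65) = √(-2260536/65) = 2*I*√36733710/65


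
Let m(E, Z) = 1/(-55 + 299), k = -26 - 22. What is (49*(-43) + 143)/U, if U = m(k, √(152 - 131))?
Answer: -479216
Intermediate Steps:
k = -48
m(E, Z) = 1/244
U = 1/244 ≈ 0.0040984
(49*(-43) + 143)/U = (49*(-43) + 143)/(1/244) = (-2107 + 143)*244 = -1964*244 = -479216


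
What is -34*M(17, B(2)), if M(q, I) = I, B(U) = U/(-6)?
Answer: 34/3 ≈ 11.333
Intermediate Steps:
B(U) = -U/6 (B(U) = U*(-1/6) = -U/6)
-34*M(17, B(2)) = -(-17)*2/3 = -34*(-1/3) = 34/3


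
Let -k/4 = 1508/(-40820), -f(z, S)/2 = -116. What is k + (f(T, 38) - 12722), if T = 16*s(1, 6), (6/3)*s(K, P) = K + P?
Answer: -9804534/785 ≈ -12490.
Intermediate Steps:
s(K, P) = K/2 + P/2 (s(K, P) = (K + P)/2 = K/2 + P/2)
T = 56 (T = 16*((½)*1 + (½)*6) = 16*(½ + 3) = 16*(7/2) = 56)
f(z, S) = 232 (f(z, S) = -2*(-116) = 232)
k = 116/785 (k = -6032/(-40820) = -6032*(-1)/40820 = -4*(-29/785) = 116/785 ≈ 0.14777)
k + (f(T, 38) - 12722) = 116/785 + (232 - 12722) = 116/785 - 12490 = -9804534/785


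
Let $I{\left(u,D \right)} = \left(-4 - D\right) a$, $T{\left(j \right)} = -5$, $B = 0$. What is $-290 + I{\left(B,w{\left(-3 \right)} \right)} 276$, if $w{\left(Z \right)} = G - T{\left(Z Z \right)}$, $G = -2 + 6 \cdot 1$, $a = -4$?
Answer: $14062$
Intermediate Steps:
$G = 4$ ($G = -2 + 6 = 4$)
$w{\left(Z \right)} = 9$ ($w{\left(Z \right)} = 4 - -5 = 4 + 5 = 9$)
$I{\left(u,D \right)} = 16 + 4 D$ ($I{\left(u,D \right)} = \left(-4 - D\right) \left(-4\right) = 16 + 4 D$)
$-290 + I{\left(B,w{\left(-3 \right)} \right)} 276 = -290 + \left(16 + 4 \cdot 9\right) 276 = -290 + \left(16 + 36\right) 276 = -290 + 52 \cdot 276 = -290 + 14352 = 14062$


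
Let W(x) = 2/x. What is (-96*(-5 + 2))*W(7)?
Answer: 576/7 ≈ 82.286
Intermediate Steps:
(-96*(-5 + 2))*W(7) = (-96*(-5 + 2))*(2/7) = (-96*(-3))*(2*(⅐)) = -24*(-12)*(2/7) = 288*(2/7) = 576/7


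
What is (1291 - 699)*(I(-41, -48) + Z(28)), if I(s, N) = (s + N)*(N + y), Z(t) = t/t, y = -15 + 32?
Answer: 1633920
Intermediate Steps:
y = 17
Z(t) = 1
I(s, N) = (17 + N)*(N + s) (I(s, N) = (s + N)*(N + 17) = (N + s)*(17 + N) = (17 + N)*(N + s))
(1291 - 699)*(I(-41, -48) + Z(28)) = (1291 - 699)*(((-48)² + 17*(-48) + 17*(-41) - 48*(-41)) + 1) = 592*((2304 - 816 - 697 + 1968) + 1) = 592*(2759 + 1) = 592*2760 = 1633920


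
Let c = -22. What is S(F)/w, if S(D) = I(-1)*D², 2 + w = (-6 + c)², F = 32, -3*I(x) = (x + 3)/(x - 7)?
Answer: 128/1173 ≈ 0.10912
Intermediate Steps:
I(x) = -(3 + x)/(3*(-7 + x)) (I(x) = -(x + 3)/(3*(x - 7)) = -(3 + x)/(3*(-7 + x)))
w = 782 (w = -2 + (-6 - 22)² = -2 + (-28)² = -2 + 784 = 782)
S(D) = D²/12 (S(D) = ((-3 - 1*(-1))/(3*(-7 - 1)))*D² = ((⅓)*(-3 + 1)/(-8))*D² = ((⅓)*(-⅛)*(-2))*D² = D²/12)
S(F)/w = ((1/12)*32²)/782 = ((1/12)*1024)*(1/782) = (256/3)*(1/782) = 128/1173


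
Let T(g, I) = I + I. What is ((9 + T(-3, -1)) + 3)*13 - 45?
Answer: 85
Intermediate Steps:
T(g, I) = 2*I
((9 + T(-3, -1)) + 3)*13 - 45 = ((9 + 2*(-1)) + 3)*13 - 45 = ((9 - 2) + 3)*13 - 45 = (7 + 3)*13 - 45 = 10*13 - 45 = 130 - 45 = 85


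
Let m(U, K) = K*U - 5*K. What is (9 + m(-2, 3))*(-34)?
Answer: 408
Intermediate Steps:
m(U, K) = -5*K + K*U
(9 + m(-2, 3))*(-34) = (9 + 3*(-5 - 2))*(-34) = (9 + 3*(-7))*(-34) = (9 - 21)*(-34) = -12*(-34) = 408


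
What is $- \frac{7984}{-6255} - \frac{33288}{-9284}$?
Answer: $\frac{70584974}{14517855} \approx 4.8619$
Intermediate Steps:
$- \frac{7984}{-6255} - \frac{33288}{-9284} = \left(-7984\right) \left(- \frac{1}{6255}\right) - - \frac{8322}{2321} = \frac{7984}{6255} + \frac{8322}{2321} = \frac{70584974}{14517855}$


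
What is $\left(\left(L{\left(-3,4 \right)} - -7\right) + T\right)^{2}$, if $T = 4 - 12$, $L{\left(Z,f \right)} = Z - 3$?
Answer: $49$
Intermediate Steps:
$L{\left(Z,f \right)} = -3 + Z$ ($L{\left(Z,f \right)} = Z - 3 = -3 + Z$)
$T = -8$ ($T = 4 - 12 = -8$)
$\left(\left(L{\left(-3,4 \right)} - -7\right) + T\right)^{2} = \left(\left(\left(-3 - 3\right) - -7\right) - 8\right)^{2} = \left(\left(-6 + 7\right) - 8\right)^{2} = \left(1 - 8\right)^{2} = \left(-7\right)^{2} = 49$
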